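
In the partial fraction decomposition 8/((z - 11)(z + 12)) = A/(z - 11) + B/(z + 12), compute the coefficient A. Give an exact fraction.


Step 1: Multiply both sides by (z - 11) and set z = 11
Step 2: A = 8 / (11 + 12)
Step 3: A = 8 / 23
Step 4: A = 8/23

8/23


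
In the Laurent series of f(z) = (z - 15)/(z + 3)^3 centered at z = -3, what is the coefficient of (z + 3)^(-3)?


Step 1: Write the numerator in powers of (z + 3): z - 15 = (z + 3) + (1*(-3) - 15) = (z + 3) - 18
Step 2: Divide by (z + 3)^3: f(z) = -18(z + 3)^(-3) + (z + 3)^(-2)
Step 3: This finite sum is the Laurent series of f about z = -3.
Step 4: Coefficient of (z + 3)^(-3) = 1*(-3) - 15 = -18

-18


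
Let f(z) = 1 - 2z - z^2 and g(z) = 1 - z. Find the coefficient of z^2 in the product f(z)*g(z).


Step 1: z^2 term in f*g comes from: (1)*(0) + (-2z)*(-z) + (-z^2)*(1)
Step 2: = 0 + 2 - 1
Step 3: = 1

1


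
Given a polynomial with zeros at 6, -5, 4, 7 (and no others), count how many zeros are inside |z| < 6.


Step 1: Check each root:
  z = 6: |6| = 6 >= 6
  z = -5: |-5| = 5 < 6
  z = 4: |4| = 4 < 6
  z = 7: |7| = 7 >= 6
Step 2: Count = 2

2


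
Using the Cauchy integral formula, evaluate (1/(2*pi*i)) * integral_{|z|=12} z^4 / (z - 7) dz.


Step 1: f(z) = z^4, a = 7 is inside |z| = 12
Step 2: By Cauchy integral formula: (1/(2pi*i)) * integral = f(a)
Step 3: f(7) = 7^4 = 2401

2401


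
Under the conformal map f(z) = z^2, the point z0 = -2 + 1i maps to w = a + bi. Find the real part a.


Step 1: z0 = -2 + 1i
Step 2: z0^2 = (-2)^2 - 1^2 - 4i
Step 3: real part = 4 - 1 = 3

3


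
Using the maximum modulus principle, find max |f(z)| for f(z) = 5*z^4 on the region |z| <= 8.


Step 1: On |z| = 8, |f(z)| = 5 * |z|^4 = 5 * 8^4
Step 2: By maximum modulus principle, maximum is on boundary.
Step 3: Maximum = 5 * 4096 = 20480

20480


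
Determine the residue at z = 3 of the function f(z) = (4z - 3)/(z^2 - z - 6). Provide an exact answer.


Step 1: Q(z) = z^2 - z - 6 = (z - 3)(z + 2)
Step 2: Q'(z) = 2z - 1
Step 3: Q'(3) = 5, P(3) = 9
Step 4: Res = P(3)/Q'(3) = 9/5 = 9/5

9/5


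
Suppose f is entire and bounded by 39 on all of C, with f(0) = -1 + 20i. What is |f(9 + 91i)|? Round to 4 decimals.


Step 1: By Liouville's theorem, a bounded entire function is constant.
Step 2: f(z) = f(0) = -1 + 20i for all z.
Step 3: |f(w)| = |-1 + 20i| = sqrt(1 + 400)
Step 4: = 20.025

20.025


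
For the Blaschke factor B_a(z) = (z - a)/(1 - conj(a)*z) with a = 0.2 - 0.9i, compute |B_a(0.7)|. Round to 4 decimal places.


Step 1: Numerator z0 - a = 0.7 - (0.2 - 0.9i) = 0.5 + 0.9i
Step 2: Denominator 1 - conj(a)*z0 = 1 - (0.2 + 0.9i)*0.7 = 0.86 - 0.63i
Step 3: |z0 - a|^2 = 0.5^2 + 0.9^2 = 1.06; |1 - conj(a)*z0|^2 = 0.86^2 + (-0.63)^2 = 1.1365
Step 4: |B_a(0.7)| = sqrt(1.06 / 1.1365) = sqrt(0.932688)
Step 5: = 0.9658

0.9658


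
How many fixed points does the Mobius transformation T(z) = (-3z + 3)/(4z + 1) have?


Step 1: Fixed points satisfy T(z) = z
Step 2: 4z^2 + 4z - 3 = 0
Step 3: Discriminant = 4^2 - 4*4*(-3) = 64
Step 4: Number of fixed points = 2

2


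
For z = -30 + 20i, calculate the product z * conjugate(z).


Step 1: conj(z) = -30 - 20i
Step 2: z * conj(z) = (-30)^2 + 20^2
Step 3: = 900 + 400 = 1300

1300


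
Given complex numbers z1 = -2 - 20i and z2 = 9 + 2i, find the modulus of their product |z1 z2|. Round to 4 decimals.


Step 1: |z1| = sqrt((-2)^2 + (-20)^2) = sqrt(404)
Step 2: |z2| = sqrt(9^2 + 2^2) = sqrt(85)
Step 3: |z1*z2| = |z1|*|z2| = sqrt(404) * sqrt(85) = sqrt(404 * 85) = sqrt(34340)
Step 4: = 185.3106

185.3106


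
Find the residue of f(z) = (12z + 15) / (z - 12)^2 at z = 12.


Step 1: Pole of order 2 at z = 12
Step 2: Res = lim d/dz [(z - 12)^2 * f(z)] as z -> 12
Step 3: (z - 12)^2 * f(z) = 12z + 15
Step 4: d/dz[12z + 15] = 12

12


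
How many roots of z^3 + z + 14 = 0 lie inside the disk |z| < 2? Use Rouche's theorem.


Step 1: On |z| = 2 the three terms have sizes |z^3| = 2^3 = 8, |z| = 2, |14| = 14
Step 2: The dominant term is g(z) = 14; let h(z) = z^3 + z so f = g + h
Step 3: On |z| = 2: |g| = 14 and |h| <= 8 + 2 = 10
Step 4: Since 14 > 10, |h| < |g| on |z| = 2, so by Rouche f has the same number of zeros as g inside |z| < 2
Step 5: g(z) = 14 is a nonzero constant with no zeros inside |z| < 2. Answer = 0

0


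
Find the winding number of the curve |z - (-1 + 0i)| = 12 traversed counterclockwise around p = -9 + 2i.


Step 1: Center c = (-1, 0), radius = 12
Step 2: |p - c|^2 = (-8)^2 + 2^2 = 68
Step 3: r^2 = 144
Step 4: |p-c| < r so winding number = 1

1


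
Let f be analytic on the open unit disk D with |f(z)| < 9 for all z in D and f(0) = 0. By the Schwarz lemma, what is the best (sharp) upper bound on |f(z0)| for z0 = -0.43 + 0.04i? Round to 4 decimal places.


Step 1: g = f/9 maps D -> D with g(0) = 0, so by the Schwarz lemma |g(z)| <= |z|, i.e. |f(z)| <= 9|z|; this is sharp (f(z) = 9z).
Step 2: |z0|^2 = (-0.43)^2 + 0.04^2 = 0.1865
Step 3: |z0| = sqrt(0.1865) = 0.431856
Step 4: Best bound = 9 * |z0| = 9 * 0.431856 = 3.8867

3.8867


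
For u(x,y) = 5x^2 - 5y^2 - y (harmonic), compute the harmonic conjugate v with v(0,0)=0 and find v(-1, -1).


Step 1: v_x = -u_y = 10y + 1
Step 2: v_y = u_x = 10x + 0
Step 3: v = 10xy + x + C
Step 4: v(0,0) = 0 => C = 0
Step 5: v(-1, -1) = 9

9


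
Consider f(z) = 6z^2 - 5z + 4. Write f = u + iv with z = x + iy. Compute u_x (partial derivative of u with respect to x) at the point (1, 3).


Step 1: f(z) = 6(x+iy)^2 - 5(x+iy) + 4
Step 2: u = 6(x^2 - y^2) - 5x + 4
Step 3: u_x = 12x - 5
Step 4: At (1, 3): u_x = 12 - 5 = 7

7


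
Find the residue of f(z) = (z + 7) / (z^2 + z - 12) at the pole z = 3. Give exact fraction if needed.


Step 1: Q(z) = z^2 + z - 12 = (z - 3)(z + 4)
Step 2: Q'(z) = 2z + 1
Step 3: Q'(3) = 7, P(3) = 10
Step 4: Res = P(3)/Q'(3) = 10/7 = 10/7

10/7


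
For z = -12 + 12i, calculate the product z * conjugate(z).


Step 1: conj(z) = -12 - 12i
Step 2: z * conj(z) = (-12)^2 + 12^2
Step 3: = 144 + 144 = 288

288


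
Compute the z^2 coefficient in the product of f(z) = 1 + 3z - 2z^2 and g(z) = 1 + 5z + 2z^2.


Step 1: z^2 term in f*g comes from: (1)*(2z^2) + (3z)*(5z) + (-2z^2)*(1)
Step 2: = 2 + 15 - 2
Step 3: = 15

15


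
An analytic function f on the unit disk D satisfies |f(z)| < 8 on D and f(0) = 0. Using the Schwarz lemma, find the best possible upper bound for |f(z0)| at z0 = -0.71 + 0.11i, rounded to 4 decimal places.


Step 1: g = f/8 maps D -> D with g(0) = 0, so by the Schwarz lemma |g(z)| <= |z|, i.e. |f(z)| <= 8|z|; this is sharp (f(z) = 8z).
Step 2: |z0|^2 = (-0.71)^2 + 0.11^2 = 0.5162
Step 3: |z0| = sqrt(0.5162) = 0.718471
Step 4: Best bound = 8 * |z0| = 8 * 0.718471 = 5.7478

5.7478


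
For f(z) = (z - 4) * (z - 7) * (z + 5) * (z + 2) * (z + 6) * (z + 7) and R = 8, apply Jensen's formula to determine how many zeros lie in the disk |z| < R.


Jensen's formula: (1/2pi)*integral log|f(Re^it)|dt = log|f(0)| + sum_{|a_k|<R} log(R/|a_k|)
Step 1: f(0) = (-4) * (-7) * 5 * 2 * 6 * 7 = 11760
Step 2: log|f(0)| = log|4| + log|7| + log|-5| + log|-2| + log|-6| + log|-7| = 9.3725
Step 3: Zeros inside |z| < 8: 4, 7, -5, -2, -6, -7
Step 4: Jensen sum = log(8/4) + log(8/7) + log(8/5) + log(8/2) + log(8/6) + log(8/7) = 3.1042
Step 5: n(R) = number of terms in the Jensen sum = count of zeros inside |z| < 8 = 6

6


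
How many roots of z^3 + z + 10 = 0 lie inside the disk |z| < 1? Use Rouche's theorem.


Step 1: On |z| = 1 the three terms have sizes |z^3| = 1^3 = 1, |z| = 1, |10| = 10
Step 2: The dominant term is g(z) = 10; let h(z) = z^3 + z so f = g + h
Step 3: On |z| = 1: |g| = 10 and |h| <= 1 + 1 = 2
Step 4: Since 10 > 2, |h| < |g| on |z| = 1, so by Rouche f has the same number of zeros as g inside |z| < 1
Step 5: g(z) = 10 is a nonzero constant with no zeros inside |z| < 1. Answer = 0

0


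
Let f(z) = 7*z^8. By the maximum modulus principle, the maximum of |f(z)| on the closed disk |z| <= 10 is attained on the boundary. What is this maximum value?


Step 1: On |z| = 10, |f(z)| = 7 * |z|^8 = 7 * 10^8
Step 2: By maximum modulus principle, maximum is on boundary.
Step 3: Maximum = 7 * 100000000 = 700000000

700000000


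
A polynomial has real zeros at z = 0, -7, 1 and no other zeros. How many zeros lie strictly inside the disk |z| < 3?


Step 1: Check each root:
  z = 0: |0| = 0 < 3
  z = -7: |-7| = 7 >= 3
  z = 1: |1| = 1 < 3
Step 2: Count = 2

2


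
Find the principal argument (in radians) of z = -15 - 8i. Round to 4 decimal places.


Step 1: z = -15 - 8i
Step 2: arg(z) = atan2(-8, -15)
Step 3: arg(z) = -2.6516

-2.6516


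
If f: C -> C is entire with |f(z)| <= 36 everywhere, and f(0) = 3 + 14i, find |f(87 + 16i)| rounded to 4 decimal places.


Step 1: By Liouville's theorem, a bounded entire function is constant.
Step 2: f(z) = f(0) = 3 + 14i for all z.
Step 3: |f(w)| = |3 + 14i| = sqrt(9 + 196)
Step 4: = 14.3178

14.3178


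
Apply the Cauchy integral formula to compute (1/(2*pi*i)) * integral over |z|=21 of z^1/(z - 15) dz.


Step 1: f(z) = z^1, a = 15 is inside |z| = 21
Step 2: By Cauchy integral formula: (1/(2pi*i)) * integral = f(a)
Step 3: f(15) = 15^1 = 15

15


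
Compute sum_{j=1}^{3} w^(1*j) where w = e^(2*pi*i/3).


Step 1: The sum sum_{j=1}^{n} w^(k*j) equals n if n | k, else 0.
Step 2: Here n = 3, k = 1
Step 3: Does n divide k? 3 | 1 -> False
Step 4: Sum = 0

0


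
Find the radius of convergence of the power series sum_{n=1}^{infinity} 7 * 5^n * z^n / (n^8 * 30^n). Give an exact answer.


Step 1: General term a_n = 7 * 5^n / (n^8 * 30^n)
Step 2: By the root test, |a_n|^(1/n) = 7^(1/n) * 5 / (n^(8/n) * 30) -> 5/30 as n -> infinity (since 7^(1/n) -> 1 and n^(8/n) -> 1)
Step 3: R = 1/lim|a_n|^(1/n) = 30/5 = 6

6


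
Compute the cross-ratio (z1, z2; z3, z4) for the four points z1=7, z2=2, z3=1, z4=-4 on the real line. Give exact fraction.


Step 1: (z1-z3)(z2-z4) = 6 * 6 = 36
Step 2: (z1-z4)(z2-z3) = 11 * 1 = 11
Step 3: Cross-ratio = 36/11 = 36/11

36/11


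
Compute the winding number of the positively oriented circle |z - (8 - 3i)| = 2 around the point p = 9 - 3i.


Step 1: Center c = (8, -3), radius = 2
Step 2: |p - c|^2 = 1^2 + 0^2 = 1
Step 3: r^2 = 4
Step 4: |p-c| < r so winding number = 1

1


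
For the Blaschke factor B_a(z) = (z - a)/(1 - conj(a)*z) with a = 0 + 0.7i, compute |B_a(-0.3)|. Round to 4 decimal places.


Step 1: Numerator z0 - a = -0.3 - (0 + 0.7i) = -0.3 - 0.7i
Step 2: Denominator 1 - conj(a)*z0 = 1 - (0 - 0.7i)*(-0.3) = 1 - 0.21i
Step 3: |z0 - a|^2 = (-0.3)^2 + (-0.7)^2 = 0.58; |1 - conj(a)*z0|^2 = 1^2 + (-0.21)^2 = 1.0441
Step 4: |B_a(-0.3)| = sqrt(0.58 / 1.0441) = sqrt(0.555502)
Step 5: = 0.7453

0.7453


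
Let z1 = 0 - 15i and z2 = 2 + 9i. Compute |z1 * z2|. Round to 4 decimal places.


Step 1: |z1| = sqrt(0^2 + (-15)^2) = sqrt(225)
Step 2: |z2| = sqrt(2^2 + 9^2) = sqrt(85)
Step 3: |z1*z2| = |z1|*|z2| = sqrt(225) * sqrt(85) = sqrt(225 * 85) = sqrt(19125)
Step 4: = 138.2932

138.2932


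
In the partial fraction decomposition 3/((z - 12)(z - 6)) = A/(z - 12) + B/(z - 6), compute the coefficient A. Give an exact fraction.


Step 1: Multiply both sides by (z - 12) and set z = 12
Step 2: A = 3 / (12 - 6)
Step 3: A = 3 / 6
Step 4: A = 1/2

1/2


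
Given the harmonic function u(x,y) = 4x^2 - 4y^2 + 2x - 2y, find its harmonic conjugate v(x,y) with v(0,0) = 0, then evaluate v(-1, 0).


Step 1: v_x = -u_y = 8y + 2
Step 2: v_y = u_x = 8x + 2
Step 3: v = 8xy + 2x + 2y + C
Step 4: v(0,0) = 0 => C = 0
Step 5: v(-1, 0) = -2

-2


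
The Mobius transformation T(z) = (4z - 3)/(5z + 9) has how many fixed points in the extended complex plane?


Step 1: Fixed points satisfy T(z) = z
Step 2: 5z^2 + 5z + 3 = 0
Step 3: Discriminant = 5^2 - 4*5*3 = -35
Step 4: Number of fixed points = 2

2


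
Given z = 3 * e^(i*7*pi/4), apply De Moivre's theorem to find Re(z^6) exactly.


Step 1: By De Moivre's theorem, z^6 = 3^6 * e^(i*6*7*pi/4) = 729 * (cos(21*pi/2) + i*sin(21*pi/2))
Step 2: |z|^6 = 3^6 = 729
Step 3: Reduce the angle mod 2*pi: 21*pi/2 - 10*pi = pi/2
Step 4: cos(pi/2) = 0
Step 5: Re(z^6) = 729 * 0 = 0

0


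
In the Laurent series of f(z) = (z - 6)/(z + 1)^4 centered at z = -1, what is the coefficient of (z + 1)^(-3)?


Step 1: Write the numerator in powers of (z + 1): z - 6 = (z + 1) + (1*(-1) - 6) = (z + 1) - 7
Step 2: Divide by (z + 1)^4: f(z) = -7(z + 1)^(-4) + (z + 1)^(-3)
Step 3: This finite sum is the Laurent series of f about z = -1.
Step 4: Coefficient of (z + 1)^(-3) = coefficient of (z + 1) in the re-centred numerator = 1

1


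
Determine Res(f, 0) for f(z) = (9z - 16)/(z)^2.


Step 1: Pole of order 2 at z = 0
Step 2: Res = lim d/dz [(z)^2 * f(z)] as z -> 0
Step 3: (z)^2 * f(z) = 9z - 16
Step 4: d/dz[9z - 16] = 9

9


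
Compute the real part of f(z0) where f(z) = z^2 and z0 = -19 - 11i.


Step 1: z0 = -19 - 11i
Step 2: z0^2 = (-19)^2 - (-11)^2 + 418i
Step 3: real part = 361 - 121 = 240

240


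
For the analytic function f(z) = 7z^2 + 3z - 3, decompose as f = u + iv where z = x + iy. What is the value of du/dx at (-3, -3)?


Step 1: f(z) = 7(x+iy)^2 + 3(x+iy) - 3
Step 2: u = 7(x^2 - y^2) + 3x - 3
Step 3: u_x = 14x + 3
Step 4: At (-3, -3): u_x = -42 + 3 = -39

-39


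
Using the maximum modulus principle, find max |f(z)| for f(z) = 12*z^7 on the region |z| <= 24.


Step 1: On |z| = 24, |f(z)| = 12 * |z|^7 = 12 * 24^7
Step 2: By maximum modulus principle, maximum is on boundary.
Step 3: Maximum = 12 * 4586471424 = 55037657088

55037657088


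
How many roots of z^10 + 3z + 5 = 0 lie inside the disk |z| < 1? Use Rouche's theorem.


Step 1: On |z| = 1 the three terms have sizes |z^10| = 1^10 = 1, |3z| = 3*1 = 3, |5| = 5
Step 2: The dominant term is g(z) = 5; let h(z) = z^10 + 3z so f = g + h
Step 3: On |z| = 1: |g| = 5 and |h| <= 1 + 3 = 4
Step 4: Since 5 > 4, |h| < |g| on |z| = 1, so by Rouche f has the same number of zeros as g inside |z| < 1
Step 5: g(z) = 5 is a nonzero constant with no zeros inside |z| < 1. Answer = 0

0


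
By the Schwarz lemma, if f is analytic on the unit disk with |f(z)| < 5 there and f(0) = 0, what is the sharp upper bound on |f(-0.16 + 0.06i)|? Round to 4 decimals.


Step 1: g = f/5 maps D -> D with g(0) = 0, so by the Schwarz lemma |g(z)| <= |z|, i.e. |f(z)| <= 5|z|; this is sharp (f(z) = 5z).
Step 2: |z0|^2 = (-0.16)^2 + 0.06^2 = 0.0292
Step 3: |z0| = sqrt(0.0292) = 0.17088
Step 4: Best bound = 5 * |z0| = 5 * 0.17088 = 0.8544

0.8544


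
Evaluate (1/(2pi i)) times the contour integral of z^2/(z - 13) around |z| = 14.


Step 1: f(z) = z^2, a = 13 is inside |z| = 14
Step 2: By Cauchy integral formula: (1/(2pi*i)) * integral = f(a)
Step 3: f(13) = 13^2 = 169

169


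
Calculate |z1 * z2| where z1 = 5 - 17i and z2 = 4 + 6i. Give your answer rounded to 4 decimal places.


Step 1: |z1| = sqrt(5^2 + (-17)^2) = sqrt(314)
Step 2: |z2| = sqrt(4^2 + 6^2) = sqrt(52)
Step 3: |z1*z2| = |z1|*|z2| = sqrt(314) * sqrt(52) = sqrt(314 * 52) = sqrt(16328)
Step 4: = 127.7811

127.7811


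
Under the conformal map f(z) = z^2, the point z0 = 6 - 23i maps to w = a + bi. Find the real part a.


Step 1: z0 = 6 - 23i
Step 2: z0^2 = 6^2 - (-23)^2 - 276i
Step 3: real part = 36 - 529 = -493

-493


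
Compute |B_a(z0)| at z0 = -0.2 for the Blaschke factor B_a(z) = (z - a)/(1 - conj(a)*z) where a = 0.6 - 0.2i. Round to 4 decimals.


Step 1: Numerator z0 - a = -0.2 - (0.6 - 0.2i) = -0.8 + 0.2i
Step 2: Denominator 1 - conj(a)*z0 = 1 - (0.6 + 0.2i)*(-0.2) = 1.12 + 0.04i
Step 3: |z0 - a|^2 = (-0.8)^2 + 0.2^2 = 0.68; |1 - conj(a)*z0|^2 = 1.12^2 + 0.04^2 = 1.256
Step 4: |B_a(-0.2)| = sqrt(0.68 / 1.256) = sqrt(0.541401)
Step 5: = 0.7358

0.7358


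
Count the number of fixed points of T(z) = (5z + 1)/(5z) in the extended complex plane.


Step 1: Fixed points satisfy T(z) = z
Step 2: 5z^2 - 5z - 1 = 0
Step 3: Discriminant = (-5)^2 - 4*5*(-1) = 45
Step 4: Number of fixed points = 2

2


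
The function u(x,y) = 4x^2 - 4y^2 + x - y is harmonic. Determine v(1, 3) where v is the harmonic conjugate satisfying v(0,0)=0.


Step 1: v_x = -u_y = 8y + 1
Step 2: v_y = u_x = 8x + 1
Step 3: v = 8xy + x + y + C
Step 4: v(0,0) = 0 => C = 0
Step 5: v(1, 3) = 28

28


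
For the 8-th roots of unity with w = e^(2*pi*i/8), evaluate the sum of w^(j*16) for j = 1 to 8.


Step 1: The sum sum_{j=1}^{n} w^(k*j) equals n if n | k, else 0.
Step 2: Here n = 8, k = 16
Step 3: Does n divide k? 8 | 16 -> True
Step 4: Sum = 8

8


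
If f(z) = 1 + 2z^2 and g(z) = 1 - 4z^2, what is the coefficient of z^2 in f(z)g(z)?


Step 1: z^2 term in f*g comes from: (1)*(-4z^2) + (0)*(0) + (2z^2)*(1)
Step 2: = -4 + 0 + 2
Step 3: = -2

-2


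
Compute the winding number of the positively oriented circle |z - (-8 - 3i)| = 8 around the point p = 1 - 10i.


Step 1: Center c = (-8, -3), radius = 8
Step 2: |p - c|^2 = 9^2 + (-7)^2 = 130
Step 3: r^2 = 64
Step 4: |p-c| > r so winding number = 0

0


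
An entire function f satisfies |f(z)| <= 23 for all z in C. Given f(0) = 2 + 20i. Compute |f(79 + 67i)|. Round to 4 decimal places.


Step 1: By Liouville's theorem, a bounded entire function is constant.
Step 2: f(z) = f(0) = 2 + 20i for all z.
Step 3: |f(w)| = |2 + 20i| = sqrt(4 + 400)
Step 4: = 20.0998

20.0998


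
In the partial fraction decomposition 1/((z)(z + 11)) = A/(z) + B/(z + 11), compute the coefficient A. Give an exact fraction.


Step 1: Multiply both sides by (z) and set z = 0
Step 2: A = 1 / (0 + 11)
Step 3: A = 1 / 11
Step 4: A = 1/11

1/11


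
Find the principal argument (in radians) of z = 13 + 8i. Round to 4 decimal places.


Step 1: z = 13 + 8i
Step 2: arg(z) = atan2(8, 13)
Step 3: arg(z) = 0.5517

0.5517


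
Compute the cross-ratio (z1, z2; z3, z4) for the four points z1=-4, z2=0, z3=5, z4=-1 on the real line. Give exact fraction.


Step 1: (z1-z3)(z2-z4) = (-9) * 1 = -9
Step 2: (z1-z4)(z2-z3) = (-3) * (-5) = 15
Step 3: Cross-ratio = -9/15 = -3/5

-3/5


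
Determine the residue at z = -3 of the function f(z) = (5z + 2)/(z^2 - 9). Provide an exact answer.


Step 1: Q(z) = z^2 - 9 = (z + 3)(z - 3)
Step 2: Q'(z) = 2z
Step 3: Q'(-3) = -6, P(-3) = -13
Step 4: Res = P(-3)/Q'(-3) = -13/(-6) = 13/6

13/6


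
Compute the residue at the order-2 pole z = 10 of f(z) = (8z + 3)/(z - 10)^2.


Step 1: Pole of order 2 at z = 10
Step 2: Res = lim d/dz [(z - 10)^2 * f(z)] as z -> 10
Step 3: (z - 10)^2 * f(z) = 8z + 3
Step 4: d/dz[8z + 3] = 8

8


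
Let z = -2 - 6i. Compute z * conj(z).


Step 1: conj(z) = -2 + 6i
Step 2: z * conj(z) = (-2)^2 + (-6)^2
Step 3: = 4 + 36 = 40

40


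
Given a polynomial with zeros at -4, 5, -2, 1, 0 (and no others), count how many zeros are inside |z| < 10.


Step 1: Check each root:
  z = -4: |-4| = 4 < 10
  z = 5: |5| = 5 < 10
  z = -2: |-2| = 2 < 10
  z = 1: |1| = 1 < 10
  z = 0: |0| = 0 < 10
Step 2: Count = 5

5


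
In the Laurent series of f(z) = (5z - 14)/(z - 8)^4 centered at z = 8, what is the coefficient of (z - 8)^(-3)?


Step 1: Write the numerator in powers of (z - 8): 5z - 14 = 5(z - 8) + (5*8 - 14) = 5(z - 8) + 26
Step 2: Divide by (z - 8)^4: f(z) = 26(z - 8)^(-4) + 5(z - 8)^(-3)
Step 3: This finite sum is the Laurent series of f about z = 8.
Step 4: Coefficient of (z - 8)^(-3) = coefficient of (z - 8) in the re-centred numerator = 5

5


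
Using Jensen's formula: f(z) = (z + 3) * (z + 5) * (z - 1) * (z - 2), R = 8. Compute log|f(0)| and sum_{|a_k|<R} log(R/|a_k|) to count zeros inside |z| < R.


Jensen's formula: (1/2pi)*integral log|f(Re^it)|dt = log|f(0)| + sum_{|a_k|<R} log(R/|a_k|)
Step 1: f(0) = 3 * 5 * (-1) * (-2) = 30
Step 2: log|f(0)| = log|-3| + log|-5| + log|1| + log|2| = 3.4012
Step 3: Zeros inside |z| < 8: -3, -5, 1, 2
Step 4: Jensen sum = log(8/3) + log(8/5) + log(8/1) + log(8/2) = 4.9166
Step 5: n(R) = number of terms in the Jensen sum = count of zeros inside |z| < 8 = 4

4


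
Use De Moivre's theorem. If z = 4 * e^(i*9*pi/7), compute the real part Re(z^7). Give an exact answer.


Step 1: By De Moivre's theorem, z^7 = 4^7 * e^(i*7*9*pi/7) = 16384 * (cos(9*pi) + i*sin(9*pi))
Step 2: |z|^7 = 4^7 = 16384
Step 3: Reduce the angle mod 2*pi: 9*pi - 8*pi = pi
Step 4: cos(pi) = -1
Step 5: Re(z^7) = 16384 * (-1) = -16384

-16384


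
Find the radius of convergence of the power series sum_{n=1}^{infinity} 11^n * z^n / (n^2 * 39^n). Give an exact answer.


Step 1: General term a_n = 11^n / (n^2 * 39^n)
Step 2: By the root test, |a_n|^(1/n) = 11 / (n^(2/n) * 39) -> 11/39 as n -> infinity (since n^(2/n) -> 1)
Step 3: R = 1/lim|a_n|^(1/n) = 39/11

39/11


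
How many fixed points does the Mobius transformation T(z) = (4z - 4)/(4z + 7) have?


Step 1: Fixed points satisfy T(z) = z
Step 2: 4z^2 + 3z + 4 = 0
Step 3: Discriminant = 3^2 - 4*4*4 = -55
Step 4: Number of fixed points = 2

2


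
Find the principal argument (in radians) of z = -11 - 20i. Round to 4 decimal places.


Step 1: z = -11 - 20i
Step 2: arg(z) = atan2(-20, -11)
Step 3: arg(z) = -2.0736

-2.0736


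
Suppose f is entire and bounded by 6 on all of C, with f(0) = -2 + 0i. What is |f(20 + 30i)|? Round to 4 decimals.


Step 1: By Liouville's theorem, a bounded entire function is constant.
Step 2: f(z) = f(0) = -2 + 0i for all z.
Step 3: |f(w)| = |-2 + 0i| = sqrt(4 + 0)
Step 4: = 2.0

2.0


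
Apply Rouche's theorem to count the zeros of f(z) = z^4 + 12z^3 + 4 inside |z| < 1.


Step 1: On |z| = 1 the three terms have sizes |z^4| = 1^4 = 1, |12z^3| = 12*1^3 = 12, |4| = 4
Step 2: The dominant term is g(z) = 12z^3; let h(z) = z^4 + 4 so f = g + h
Step 3: On |z| = 1: |g| = 12 and |h| <= 1 + 4 = 5
Step 4: Since 12 > 5, |h| < |g| on |z| = 1, so by Rouche f has the same number of zeros as g inside |z| < 1
Step 5: g(z) = 12z^3 has 3 zeros (at the origin, multiplicity 3) inside |z| < 1. Answer = 3

3


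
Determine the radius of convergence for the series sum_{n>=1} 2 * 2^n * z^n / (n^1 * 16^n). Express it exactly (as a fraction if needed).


Step 1: General term a_n = 2 * 2^n / (n^1 * 16^n)
Step 2: By the root test, |a_n|^(1/n) = 2^(1/n) * 2 / (n^(1/n) * 16) -> 2/16 as n -> infinity (since 2^(1/n) -> 1 and n^(1/n) -> 1)
Step 3: R = 1/lim|a_n|^(1/n) = 16/2 = 8

8


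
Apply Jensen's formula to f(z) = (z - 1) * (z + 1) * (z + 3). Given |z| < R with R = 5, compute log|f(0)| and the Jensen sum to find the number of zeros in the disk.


Jensen's formula: (1/2pi)*integral log|f(Re^it)|dt = log|f(0)| + sum_{|a_k|<R} log(R/|a_k|)
Step 1: f(0) = (-1) * 1 * 3 = -3
Step 2: log|f(0)| = log|1| + log|-1| + log|-3| = 1.0986
Step 3: Zeros inside |z| < 5: 1, -1, -3
Step 4: Jensen sum = log(5/1) + log(5/1) + log(5/3) = 3.7297
Step 5: n(R) = number of terms in the Jensen sum = count of zeros inside |z| < 5 = 3

3


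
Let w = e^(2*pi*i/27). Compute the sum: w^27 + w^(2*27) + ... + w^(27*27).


Step 1: The sum sum_{j=1}^{n} w^(k*j) equals n if n | k, else 0.
Step 2: Here n = 27, k = 27
Step 3: Does n divide k? 27 | 27 -> True
Step 4: Sum = 27

27


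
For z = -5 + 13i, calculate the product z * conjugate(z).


Step 1: conj(z) = -5 - 13i
Step 2: z * conj(z) = (-5)^2 + 13^2
Step 3: = 25 + 169 = 194

194


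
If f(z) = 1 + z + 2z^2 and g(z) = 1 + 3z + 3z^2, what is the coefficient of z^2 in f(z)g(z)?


Step 1: z^2 term in f*g comes from: (1)*(3z^2) + (z)*(3z) + (2z^2)*(1)
Step 2: = 3 + 3 + 2
Step 3: = 8

8


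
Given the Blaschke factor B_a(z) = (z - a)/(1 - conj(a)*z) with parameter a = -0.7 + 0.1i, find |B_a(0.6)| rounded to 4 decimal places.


Step 1: Numerator z0 - a = 0.6 - (-0.7 + 0.1i) = 1.3 - 0.1i
Step 2: Denominator 1 - conj(a)*z0 = 1 - (-0.7 - 0.1i)*0.6 = 1.42 + 0.06i
Step 3: |z0 - a|^2 = 1.3^2 + (-0.1)^2 = 1.7; |1 - conj(a)*z0|^2 = 1.42^2 + 0.06^2 = 2.02
Step 4: |B_a(0.6)| = sqrt(1.7 / 2.02) = sqrt(0.841584)
Step 5: = 0.9174

0.9174


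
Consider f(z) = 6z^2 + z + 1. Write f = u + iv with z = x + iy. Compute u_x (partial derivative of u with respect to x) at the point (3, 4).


Step 1: f(z) = 6(x+iy)^2 + (x+iy) + 1
Step 2: u = 6(x^2 - y^2) + x + 1
Step 3: u_x = 12x + 1
Step 4: At (3, 4): u_x = 36 + 1 = 37

37


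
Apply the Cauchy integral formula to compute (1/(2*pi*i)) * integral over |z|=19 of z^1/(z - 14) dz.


Step 1: f(z) = z^1, a = 14 is inside |z| = 19
Step 2: By Cauchy integral formula: (1/(2pi*i)) * integral = f(a)
Step 3: f(14) = 14^1 = 14

14


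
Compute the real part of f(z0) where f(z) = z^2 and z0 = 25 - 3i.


Step 1: z0 = 25 - 3i
Step 2: z0^2 = 25^2 - (-3)^2 - 150i
Step 3: real part = 625 - 9 = 616

616


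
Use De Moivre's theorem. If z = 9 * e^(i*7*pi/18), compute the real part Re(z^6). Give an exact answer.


Step 1: By De Moivre's theorem, z^6 = 9^6 * e^(i*6*7*pi/18) = 531441 * (cos(7*pi/3) + i*sin(7*pi/3))
Step 2: |z|^6 = 9^6 = 531441
Step 3: Reduce the angle mod 2*pi: 7*pi/3 - 2*pi = pi/3
Step 4: cos(pi/3) = 1/2
Step 5: Re(z^6) = 531441 * 1/2 = 531441/2

531441/2


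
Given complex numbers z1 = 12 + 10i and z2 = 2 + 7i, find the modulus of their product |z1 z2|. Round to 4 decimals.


Step 1: |z1| = sqrt(12^2 + 10^2) = sqrt(244)
Step 2: |z2| = sqrt(2^2 + 7^2) = sqrt(53)
Step 3: |z1*z2| = |z1|*|z2| = sqrt(244) * sqrt(53) = sqrt(244 * 53) = sqrt(12932)
Step 4: = 113.719

113.719


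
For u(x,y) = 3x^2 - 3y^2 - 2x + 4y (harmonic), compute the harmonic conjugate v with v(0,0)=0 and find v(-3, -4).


Step 1: v_x = -u_y = 6y - 4
Step 2: v_y = u_x = 6x - 2
Step 3: v = 6xy - 4x - 2y + C
Step 4: v(0,0) = 0 => C = 0
Step 5: v(-3, -4) = 92

92


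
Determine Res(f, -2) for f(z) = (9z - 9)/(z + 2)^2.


Step 1: Pole of order 2 at z = -2
Step 2: Res = lim d/dz [(z + 2)^2 * f(z)] as z -> -2
Step 3: (z + 2)^2 * f(z) = 9z - 9
Step 4: d/dz[9z - 9] = 9

9


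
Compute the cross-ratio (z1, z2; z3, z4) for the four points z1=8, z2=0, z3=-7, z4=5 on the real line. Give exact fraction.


Step 1: (z1-z3)(z2-z4) = 15 * (-5) = -75
Step 2: (z1-z4)(z2-z3) = 3 * 7 = 21
Step 3: Cross-ratio = -75/21 = -25/7

-25/7


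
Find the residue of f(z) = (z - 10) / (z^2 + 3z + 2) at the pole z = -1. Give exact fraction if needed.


Step 1: Q(z) = z^2 + 3z + 2 = (z + 1)(z + 2)
Step 2: Q'(z) = 2z + 3
Step 3: Q'(-1) = 1, P(-1) = -11
Step 4: Res = P(-1)/Q'(-1) = -11/1 = -11

-11


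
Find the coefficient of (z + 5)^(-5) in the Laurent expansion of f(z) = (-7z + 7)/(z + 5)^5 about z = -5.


Step 1: Write the numerator in powers of (z + 5): -7z + 7 = -7(z + 5) + (-7*(-5) + 7) = -7(z + 5) + 42
Step 2: Divide by (z + 5)^5: f(z) = 42(z + 5)^(-5) - 7(z + 5)^(-4)
Step 3: This finite sum is the Laurent series of f about z = -5.
Step 4: Coefficient of (z + 5)^(-5) = -7*(-5) + 7 = 42

42


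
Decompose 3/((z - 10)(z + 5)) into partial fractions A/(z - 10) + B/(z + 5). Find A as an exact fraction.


Step 1: Multiply both sides by (z - 10) and set z = 10
Step 2: A = 3 / (10 + 5)
Step 3: A = 3 / 15
Step 4: A = 1/5

1/5


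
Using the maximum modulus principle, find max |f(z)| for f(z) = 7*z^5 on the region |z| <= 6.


Step 1: On |z| = 6, |f(z)| = 7 * |z|^5 = 7 * 6^5
Step 2: By maximum modulus principle, maximum is on boundary.
Step 3: Maximum = 7 * 7776 = 54432

54432


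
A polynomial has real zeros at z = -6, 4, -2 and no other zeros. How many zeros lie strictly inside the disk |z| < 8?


Step 1: Check each root:
  z = -6: |-6| = 6 < 8
  z = 4: |4| = 4 < 8
  z = -2: |-2| = 2 < 8
Step 2: Count = 3

3


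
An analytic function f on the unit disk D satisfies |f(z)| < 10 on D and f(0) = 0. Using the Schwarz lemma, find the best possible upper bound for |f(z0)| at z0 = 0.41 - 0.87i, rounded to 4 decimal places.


Step 1: g = f/10 maps D -> D with g(0) = 0, so by the Schwarz lemma |g(z)| <= |z|, i.e. |f(z)| <= 10|z|; this is sharp (f(z) = 10z).
Step 2: |z0|^2 = 0.41^2 + (-0.87)^2 = 0.925
Step 3: |z0| = sqrt(0.925) = 0.961769
Step 4: Best bound = 10 * |z0| = 10 * 0.961769 = 9.6177

9.6177


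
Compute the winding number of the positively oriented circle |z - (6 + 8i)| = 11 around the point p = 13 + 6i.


Step 1: Center c = (6, 8), radius = 11
Step 2: |p - c|^2 = 7^2 + (-2)^2 = 53
Step 3: r^2 = 121
Step 4: |p-c| < r so winding number = 1

1


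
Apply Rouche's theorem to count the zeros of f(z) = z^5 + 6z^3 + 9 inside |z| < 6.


Step 1: On |z| = 6 the three terms have sizes |z^5| = 6^5 = 7776, |6z^3| = 6*6^3 = 1296, |9| = 9
Step 2: The dominant term is g(z) = z^5; let h(z) = 6z^3 + 9 so f = g + h
Step 3: On |z| = 6: |g| = 7776 and |h| <= 1296 + 9 = 1305
Step 4: Since 7776 > 1305, |h| < |g| on |z| = 6, so by Rouche f has the same number of zeros as g inside |z| < 6
Step 5: g(z) = z^5 has 5 zeros (all at the origin) inside |z| < 6. Answer = 5

5


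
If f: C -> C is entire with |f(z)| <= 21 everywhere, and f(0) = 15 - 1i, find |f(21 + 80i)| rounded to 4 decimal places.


Step 1: By Liouville's theorem, a bounded entire function is constant.
Step 2: f(z) = f(0) = 15 - 1i for all z.
Step 3: |f(w)| = |15 - 1i| = sqrt(225 + 1)
Step 4: = 15.0333

15.0333


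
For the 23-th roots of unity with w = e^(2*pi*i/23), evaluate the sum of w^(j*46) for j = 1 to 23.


Step 1: The sum sum_{j=1}^{n} w^(k*j) equals n if n | k, else 0.
Step 2: Here n = 23, k = 46
Step 3: Does n divide k? 23 | 46 -> True
Step 4: Sum = 23

23


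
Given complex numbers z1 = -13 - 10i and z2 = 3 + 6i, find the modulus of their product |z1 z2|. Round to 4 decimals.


Step 1: |z1| = sqrt((-13)^2 + (-10)^2) = sqrt(269)
Step 2: |z2| = sqrt(3^2 + 6^2) = sqrt(45)
Step 3: |z1*z2| = |z1|*|z2| = sqrt(269) * sqrt(45) = sqrt(269 * 45) = sqrt(12105)
Step 4: = 110.0227

110.0227


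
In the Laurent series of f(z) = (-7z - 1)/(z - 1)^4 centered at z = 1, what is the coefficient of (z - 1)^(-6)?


Step 1: Write the numerator in powers of (z - 1): -7z - 1 = -7(z - 1) + (-7*1 - 1) = -7(z - 1) - 8
Step 2: Divide by (z - 1)^4: f(z) = -8(z - 1)^(-4) - 7(z - 1)^(-3)
Step 3: This finite sum is the Laurent series of f about z = 1.
Step 4: Only the powers -4 and -3 appear, so the coefficient of (z - 1)^(-6) = 0

0


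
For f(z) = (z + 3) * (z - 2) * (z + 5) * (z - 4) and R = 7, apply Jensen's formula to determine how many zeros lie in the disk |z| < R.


Jensen's formula: (1/2pi)*integral log|f(Re^it)|dt = log|f(0)| + sum_{|a_k|<R} log(R/|a_k|)
Step 1: f(0) = 3 * (-2) * 5 * (-4) = 120
Step 2: log|f(0)| = log|-3| + log|2| + log|-5| + log|4| = 4.7875
Step 3: Zeros inside |z| < 7: -3, 2, -5, 4
Step 4: Jensen sum = log(7/3) + log(7/2) + log(7/5) + log(7/4) = 2.9961
Step 5: n(R) = number of terms in the Jensen sum = count of zeros inside |z| < 7 = 4

4


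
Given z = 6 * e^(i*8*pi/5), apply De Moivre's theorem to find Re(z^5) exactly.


Step 1: By De Moivre's theorem, z^5 = 6^5 * e^(i*5*8*pi/5) = 7776 * (cos(8*pi) + i*sin(8*pi))
Step 2: |z|^5 = 6^5 = 7776
Step 3: Reduce the angle mod 2*pi: 8*pi - 8*pi = 0
Step 4: cos(0) = 1
Step 5: Re(z^5) = 7776 * 1 = 7776

7776


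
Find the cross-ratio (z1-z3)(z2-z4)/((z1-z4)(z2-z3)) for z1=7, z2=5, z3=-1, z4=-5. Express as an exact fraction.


Step 1: (z1-z3)(z2-z4) = 8 * 10 = 80
Step 2: (z1-z4)(z2-z3) = 12 * 6 = 72
Step 3: Cross-ratio = 80/72 = 10/9

10/9


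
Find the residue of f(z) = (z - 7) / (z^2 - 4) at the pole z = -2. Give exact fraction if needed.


Step 1: Q(z) = z^2 - 4 = (z + 2)(z - 2)
Step 2: Q'(z) = 2z
Step 3: Q'(-2) = -4, P(-2) = -9
Step 4: Res = P(-2)/Q'(-2) = -9/(-4) = 9/4

9/4


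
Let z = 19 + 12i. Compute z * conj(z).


Step 1: conj(z) = 19 - 12i
Step 2: z * conj(z) = 19^2 + 12^2
Step 3: = 361 + 144 = 505

505


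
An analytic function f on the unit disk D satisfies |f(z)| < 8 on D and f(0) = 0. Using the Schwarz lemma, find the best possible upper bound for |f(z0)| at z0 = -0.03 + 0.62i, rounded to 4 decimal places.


Step 1: g = f/8 maps D -> D with g(0) = 0, so by the Schwarz lemma |g(z)| <= |z|, i.e. |f(z)| <= 8|z|; this is sharp (f(z) = 8z).
Step 2: |z0|^2 = (-0.03)^2 + 0.62^2 = 0.3853
Step 3: |z0| = sqrt(0.3853) = 0.620725
Step 4: Best bound = 8 * |z0| = 8 * 0.620725 = 4.9658

4.9658


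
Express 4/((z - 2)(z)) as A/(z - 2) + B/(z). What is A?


Step 1: Multiply both sides by (z - 2) and set z = 2
Step 2: A = 4 / (2 - 0)
Step 3: A = 4 / 2
Step 4: A = 2

2


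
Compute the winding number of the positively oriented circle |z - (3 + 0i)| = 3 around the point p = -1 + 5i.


Step 1: Center c = (3, 0), radius = 3
Step 2: |p - c|^2 = (-4)^2 + 5^2 = 41
Step 3: r^2 = 9
Step 4: |p-c| > r so winding number = 0

0


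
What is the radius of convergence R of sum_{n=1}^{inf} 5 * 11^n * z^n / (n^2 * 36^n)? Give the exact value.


Step 1: General term a_n = 5 * 11^n / (n^2 * 36^n)
Step 2: By the root test, |a_n|^(1/n) = 5^(1/n) * 11 / (n^(2/n) * 36) -> 11/36 as n -> infinity (since 5^(1/n) -> 1 and n^(2/n) -> 1)
Step 3: R = 1/lim|a_n|^(1/n) = 36/11

36/11


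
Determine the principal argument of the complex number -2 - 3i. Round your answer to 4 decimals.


Step 1: z = -2 - 3i
Step 2: arg(z) = atan2(-3, -2)
Step 3: arg(z) = -2.1588

-2.1588


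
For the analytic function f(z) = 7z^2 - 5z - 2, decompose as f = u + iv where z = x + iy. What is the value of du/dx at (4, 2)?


Step 1: f(z) = 7(x+iy)^2 - 5(x+iy) - 2
Step 2: u = 7(x^2 - y^2) - 5x - 2
Step 3: u_x = 14x - 5
Step 4: At (4, 2): u_x = 56 - 5 = 51

51


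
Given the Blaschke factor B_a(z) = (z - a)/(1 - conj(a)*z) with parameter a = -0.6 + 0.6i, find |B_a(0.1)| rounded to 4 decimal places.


Step 1: Numerator z0 - a = 0.1 - (-0.6 + 0.6i) = 0.7 - 0.6i
Step 2: Denominator 1 - conj(a)*z0 = 1 - (-0.6 - 0.6i)*0.1 = 1.06 + 0.06i
Step 3: |z0 - a|^2 = 0.7^2 + (-0.6)^2 = 0.85; |1 - conj(a)*z0|^2 = 1.06^2 + 0.06^2 = 1.1272
Step 4: |B_a(0.1)| = sqrt(0.85 / 1.1272) = sqrt(0.754081)
Step 5: = 0.8684

0.8684


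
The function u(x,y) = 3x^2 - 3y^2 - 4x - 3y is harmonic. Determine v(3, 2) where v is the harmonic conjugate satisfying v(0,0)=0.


Step 1: v_x = -u_y = 6y + 3
Step 2: v_y = u_x = 6x - 4
Step 3: v = 6xy + 3x - 4y + C
Step 4: v(0,0) = 0 => C = 0
Step 5: v(3, 2) = 37

37


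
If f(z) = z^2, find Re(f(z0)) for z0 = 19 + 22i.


Step 1: z0 = 19 + 22i
Step 2: z0^2 = 19^2 - 22^2 + 836i
Step 3: real part = 361 - 484 = -123

-123


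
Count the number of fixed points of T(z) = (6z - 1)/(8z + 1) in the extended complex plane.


Step 1: Fixed points satisfy T(z) = z
Step 2: 8z^2 - 5z + 1 = 0
Step 3: Discriminant = (-5)^2 - 4*8*1 = -7
Step 4: Number of fixed points = 2

2


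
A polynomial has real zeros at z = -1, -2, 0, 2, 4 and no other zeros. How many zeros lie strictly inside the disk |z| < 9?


Step 1: Check each root:
  z = -1: |-1| = 1 < 9
  z = -2: |-2| = 2 < 9
  z = 0: |0| = 0 < 9
  z = 2: |2| = 2 < 9
  z = 4: |4| = 4 < 9
Step 2: Count = 5

5


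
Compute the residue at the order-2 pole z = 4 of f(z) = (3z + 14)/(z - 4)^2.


Step 1: Pole of order 2 at z = 4
Step 2: Res = lim d/dz [(z - 4)^2 * f(z)] as z -> 4
Step 3: (z - 4)^2 * f(z) = 3z + 14
Step 4: d/dz[3z + 14] = 3

3


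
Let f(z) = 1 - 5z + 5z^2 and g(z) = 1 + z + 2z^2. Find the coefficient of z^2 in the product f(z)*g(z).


Step 1: z^2 term in f*g comes from: (1)*(2z^2) + (-5z)*(z) + (5z^2)*(1)
Step 2: = 2 - 5 + 5
Step 3: = 2

2


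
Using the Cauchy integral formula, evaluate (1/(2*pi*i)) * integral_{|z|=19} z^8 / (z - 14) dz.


Step 1: f(z) = z^8, a = 14 is inside |z| = 19
Step 2: By Cauchy integral formula: (1/(2pi*i)) * integral = f(a)
Step 3: f(14) = 14^8 = 1475789056

1475789056


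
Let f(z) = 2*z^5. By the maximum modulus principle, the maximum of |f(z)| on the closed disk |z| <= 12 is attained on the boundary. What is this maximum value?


Step 1: On |z| = 12, |f(z)| = 2 * |z|^5 = 2 * 12^5
Step 2: By maximum modulus principle, maximum is on boundary.
Step 3: Maximum = 2 * 248832 = 497664

497664


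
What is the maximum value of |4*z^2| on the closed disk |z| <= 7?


Step 1: On |z| = 7, |f(z)| = 4 * |z|^2 = 4 * 7^2
Step 2: By maximum modulus principle, maximum is on boundary.
Step 3: Maximum = 4 * 49 = 196

196


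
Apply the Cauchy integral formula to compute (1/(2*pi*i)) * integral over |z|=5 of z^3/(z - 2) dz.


Step 1: f(z) = z^3, a = 2 is inside |z| = 5
Step 2: By Cauchy integral formula: (1/(2pi*i)) * integral = f(a)
Step 3: f(2) = 2^3 = 8

8


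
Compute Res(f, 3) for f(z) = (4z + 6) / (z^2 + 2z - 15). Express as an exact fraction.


Step 1: Q(z) = z^2 + 2z - 15 = (z - 3)(z + 5)
Step 2: Q'(z) = 2z + 2
Step 3: Q'(3) = 8, P(3) = 18
Step 4: Res = P(3)/Q'(3) = 18/8 = 9/4

9/4


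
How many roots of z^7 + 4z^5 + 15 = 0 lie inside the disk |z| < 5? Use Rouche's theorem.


Step 1: On |z| = 5 the three terms have sizes |z^7| = 5^7 = 78125, |4z^5| = 4*5^5 = 12500, |15| = 15
Step 2: The dominant term is g(z) = z^7; let h(z) = 4z^5 + 15 so f = g + h
Step 3: On |z| = 5: |g| = 78125 and |h| <= 12500 + 15 = 12515
Step 4: Since 78125 > 12515, |h| < |g| on |z| = 5, so by Rouche f has the same number of zeros as g inside |z| < 5
Step 5: g(z) = z^7 has 7 zeros (all at the origin) inside |z| < 5. Answer = 7

7


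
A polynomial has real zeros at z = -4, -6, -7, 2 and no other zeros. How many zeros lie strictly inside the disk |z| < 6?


Step 1: Check each root:
  z = -4: |-4| = 4 < 6
  z = -6: |-6| = 6 >= 6
  z = -7: |-7| = 7 >= 6
  z = 2: |2| = 2 < 6
Step 2: Count = 2

2


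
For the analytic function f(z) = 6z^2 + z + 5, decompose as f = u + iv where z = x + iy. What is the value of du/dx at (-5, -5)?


Step 1: f(z) = 6(x+iy)^2 + (x+iy) + 5
Step 2: u = 6(x^2 - y^2) + x + 5
Step 3: u_x = 12x + 1
Step 4: At (-5, -5): u_x = -60 + 1 = -59

-59


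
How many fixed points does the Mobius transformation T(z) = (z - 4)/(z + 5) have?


Step 1: Fixed points satisfy T(z) = z
Step 2: z^2 + 4z + 4 = 0
Step 3: Discriminant = 4^2 - 4*1*4 = 0
Step 4: Number of fixed points = 1

1


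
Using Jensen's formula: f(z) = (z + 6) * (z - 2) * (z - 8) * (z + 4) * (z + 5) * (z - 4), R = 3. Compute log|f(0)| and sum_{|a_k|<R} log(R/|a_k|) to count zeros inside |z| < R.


Jensen's formula: (1/2pi)*integral log|f(Re^it)|dt = log|f(0)| + sum_{|a_k|<R} log(R/|a_k|)
Step 1: f(0) = 6 * (-2) * (-8) * 4 * 5 * (-4) = -7680
Step 2: log|f(0)| = log|-6| + log|2| + log|8| + log|-4| + log|-5| + log|4| = 8.9464
Step 3: Zeros inside |z| < 3: 2
Step 4: Jensen sum = log(3/2) = 0.4055
Step 5: n(R) = number of terms in the Jensen sum = count of zeros inside |z| < 3 = 1

1


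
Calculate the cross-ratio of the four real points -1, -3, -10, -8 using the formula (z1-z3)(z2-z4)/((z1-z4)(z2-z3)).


Step 1: (z1-z3)(z2-z4) = 9 * 5 = 45
Step 2: (z1-z4)(z2-z3) = 7 * 7 = 49
Step 3: Cross-ratio = 45/49 = 45/49

45/49


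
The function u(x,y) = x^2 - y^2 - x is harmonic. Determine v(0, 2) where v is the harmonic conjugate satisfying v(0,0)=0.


Step 1: v_x = -u_y = 2y + 0
Step 2: v_y = u_x = 2x - 1
Step 3: v = 2xy - y + C
Step 4: v(0,0) = 0 => C = 0
Step 5: v(0, 2) = -2

-2


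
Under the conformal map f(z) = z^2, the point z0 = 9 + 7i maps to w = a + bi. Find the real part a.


Step 1: z0 = 9 + 7i
Step 2: z0^2 = 9^2 - 7^2 + 126i
Step 3: real part = 81 - 49 = 32

32


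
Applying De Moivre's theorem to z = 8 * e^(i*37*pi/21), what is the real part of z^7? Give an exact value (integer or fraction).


Step 1: By De Moivre's theorem, z^7 = 8^7 * e^(i*7*37*pi/21) = 2097152 * (cos(37*pi/3) + i*sin(37*pi/3))
Step 2: |z|^7 = 8^7 = 2097152
Step 3: Reduce the angle mod 2*pi: 37*pi/3 - 12*pi = pi/3
Step 4: cos(pi/3) = 1/2
Step 5: Re(z^7) = 2097152 * 1/2 = 1048576

1048576


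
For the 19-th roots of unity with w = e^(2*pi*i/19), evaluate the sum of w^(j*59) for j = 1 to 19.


Step 1: The sum sum_{j=1}^{n} w^(k*j) equals n if n | k, else 0.
Step 2: Here n = 19, k = 59
Step 3: Does n divide k? 19 | 59 -> False
Step 4: Sum = 0

0


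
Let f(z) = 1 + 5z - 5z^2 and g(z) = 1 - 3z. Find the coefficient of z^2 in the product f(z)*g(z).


Step 1: z^2 term in f*g comes from: (1)*(0) + (5z)*(-3z) + (-5z^2)*(1)
Step 2: = 0 - 15 - 5
Step 3: = -20

-20
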